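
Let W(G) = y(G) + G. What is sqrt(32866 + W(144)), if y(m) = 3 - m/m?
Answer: 6*sqrt(917) ≈ 181.69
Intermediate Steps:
y(m) = 2 (y(m) = 3 - 1*1 = 3 - 1 = 2)
W(G) = 2 + G
sqrt(32866 + W(144)) = sqrt(32866 + (2 + 144)) = sqrt(32866 + 146) = sqrt(33012) = 6*sqrt(917)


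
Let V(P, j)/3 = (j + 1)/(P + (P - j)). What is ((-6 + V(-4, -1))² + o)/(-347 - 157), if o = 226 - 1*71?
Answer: -191/504 ≈ -0.37897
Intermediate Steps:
o = 155 (o = 226 - 71 = 155)
V(P, j) = 3*(1 + j)/(-j + 2*P) (V(P, j) = 3*((j + 1)/(P + (P - j))) = 3*((1 + j)/(-j + 2*P)) = 3*(1 + j)/(-j + 2*P))
((-6 + V(-4, -1))² + o)/(-347 - 157) = ((-6 + 3*(1 - 1)/(-1*(-1) + 2*(-4)))² + 155)/(-347 - 157) = ((-6 + 3*0/(1 - 8))² + 155)/(-504) = ((-6 + 3*0/(-7))² + 155)*(-1/504) = ((-6 + 3*(-⅐)*0)² + 155)*(-1/504) = ((-6 + 0)² + 155)*(-1/504) = ((-6)² + 155)*(-1/504) = (36 + 155)*(-1/504) = 191*(-1/504) = -191/504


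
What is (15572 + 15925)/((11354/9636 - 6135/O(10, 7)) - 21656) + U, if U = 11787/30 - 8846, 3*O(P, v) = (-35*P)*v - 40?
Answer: -73188355444851/8656677430 ≈ -8454.6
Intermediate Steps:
O(P, v) = -40/3 - 35*P*v/3 (O(P, v) = ((-35*P)*v - 40)/3 = (-35*P*v - 40)/3 = (-40 - 35*P*v)/3 = -40/3 - 35*P*v/3)
U = -84531/10 (U = 11787*(1/30) - 8846 = 3929/10 - 8846 = -84531/10 ≈ -8453.1)
(15572 + 15925)/((11354/9636 - 6135/O(10, 7)) - 21656) + U = (15572 + 15925)/((11354/9636 - 6135/(-40/3 - 35/3*10*7)) - 21656) - 84531/10 = 31497/((11354*(1/9636) - 6135/(-40/3 - 2450/3)) - 21656) - 84531/10 = 31497/((5677/4818 - 6135/(-830)) - 21656) - 84531/10 = 31497/((5677/4818 - 6135*(-1/830)) - 21656) - 84531/10 = 31497/((5677/4818 + 1227/166) - 21656) - 84531/10 = 31497/(1713517/199947 - 21656) - 84531/10 = 31497/(-4328338715/199947) - 84531/10 = 31497*(-199947/4328338715) - 84531/10 = -6297730659/4328338715 - 84531/10 = -73188355444851/8656677430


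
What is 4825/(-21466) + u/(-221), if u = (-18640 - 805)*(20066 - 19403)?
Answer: 1252214285/21466 ≈ 58335.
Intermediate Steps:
u = -12892035 (u = -19445*663 = -12892035)
4825/(-21466) + u/(-221) = 4825/(-21466) - 12892035/(-221) = 4825*(-1/21466) - 12892035*(-1/221) = -4825/21466 + 58335 = 1252214285/21466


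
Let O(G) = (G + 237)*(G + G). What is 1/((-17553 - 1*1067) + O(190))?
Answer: 1/143640 ≈ 6.9618e-6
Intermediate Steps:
O(G) = 2*G*(237 + G) (O(G) = (237 + G)*(2*G) = 2*G*(237 + G))
1/((-17553 - 1*1067) + O(190)) = 1/((-17553 - 1*1067) + 2*190*(237 + 190)) = 1/((-17553 - 1067) + 2*190*427) = 1/(-18620 + 162260) = 1/143640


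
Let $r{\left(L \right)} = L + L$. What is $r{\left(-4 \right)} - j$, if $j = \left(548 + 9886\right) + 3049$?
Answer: $-13491$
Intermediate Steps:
$r{\left(L \right)} = 2 L$
$j = 13483$ ($j = 10434 + 3049 = 13483$)
$r{\left(-4 \right)} - j = 2 \left(-4\right) - 13483 = -8 - 13483 = -13491$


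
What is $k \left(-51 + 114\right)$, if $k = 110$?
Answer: $6930$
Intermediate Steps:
$k \left(-51 + 114\right) = 110 \left(-51 + 114\right) = 110 \cdot 63 = 6930$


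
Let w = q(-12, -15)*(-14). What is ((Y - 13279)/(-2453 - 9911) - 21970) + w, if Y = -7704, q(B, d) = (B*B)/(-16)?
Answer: -270058233/12364 ≈ -21842.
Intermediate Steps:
q(B, d) = -B²/16 (q(B, d) = B²*(-1/16) = -B²/16)
w = 126 (w = -1/16*(-12)²*(-14) = -1/16*144*(-14) = -9*(-14) = 126)
((Y - 13279)/(-2453 - 9911) - 21970) + w = ((-7704 - 13279)/(-2453 - 9911) - 21970) + 126 = (-20983/(-12364) - 21970) + 126 = (-20983*(-1/12364) - 21970) + 126 = (20983/12364 - 21970) + 126 = -271616097/12364 + 126 = -270058233/12364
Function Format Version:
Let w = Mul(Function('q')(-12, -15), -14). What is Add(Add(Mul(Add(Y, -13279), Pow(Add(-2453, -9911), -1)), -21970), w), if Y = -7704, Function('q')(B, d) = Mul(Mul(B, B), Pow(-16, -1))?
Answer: Rational(-270058233, 12364) ≈ -21842.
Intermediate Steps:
Function('q')(B, d) = Mul(Rational(-1, 16), Pow(B, 2)) (Function('q')(B, d) = Mul(Pow(B, 2), Rational(-1, 16)) = Mul(Rational(-1, 16), Pow(B, 2)))
w = 126 (w = Mul(Mul(Rational(-1, 16), Pow(-12, 2)), -14) = Mul(Mul(Rational(-1, 16), 144), -14) = Mul(-9, -14) = 126)
Add(Add(Mul(Add(Y, -13279), Pow(Add(-2453, -9911), -1)), -21970), w) = Add(Add(Mul(Add(-7704, -13279), Pow(Add(-2453, -9911), -1)), -21970), 126) = Add(Add(Mul(-20983, Pow(-12364, -1)), -21970), 126) = Add(Add(Mul(-20983, Rational(-1, 12364)), -21970), 126) = Add(Add(Rational(20983, 12364), -21970), 126) = Add(Rational(-271616097, 12364), 126) = Rational(-270058233, 12364)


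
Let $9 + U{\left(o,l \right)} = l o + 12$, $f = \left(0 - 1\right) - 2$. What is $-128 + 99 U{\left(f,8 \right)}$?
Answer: $-2207$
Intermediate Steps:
$f = -3$ ($f = -1 - 2 = -3$)
$U{\left(o,l \right)} = 3 + l o$ ($U{\left(o,l \right)} = -9 + \left(l o + 12\right) = -9 + \left(12 + l o\right) = 3 + l o$)
$-128 + 99 U{\left(f,8 \right)} = -128 + 99 \left(3 + 8 \left(-3\right)\right) = -128 + 99 \left(3 - 24\right) = -128 + 99 \left(-21\right) = -128 - 2079 = -2207$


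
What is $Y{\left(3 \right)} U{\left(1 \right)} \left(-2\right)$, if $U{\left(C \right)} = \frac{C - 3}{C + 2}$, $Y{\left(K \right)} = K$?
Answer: $4$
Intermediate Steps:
$U{\left(C \right)} = \frac{-3 + C}{2 + C}$
$Y{\left(3 \right)} U{\left(1 \right)} \left(-2\right) = 3 \frac{-3 + 1}{2 + 1} \left(-2\right) = 3 \cdot \frac{1}{3} \left(-2\right) \left(-2\right) = 3 \left(- \frac{2}{3}\right) \left(-2\right) = \left(-2\right) \left(-2\right) = 4$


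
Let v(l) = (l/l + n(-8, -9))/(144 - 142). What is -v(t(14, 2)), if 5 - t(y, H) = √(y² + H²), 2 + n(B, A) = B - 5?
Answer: 7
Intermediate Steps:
n(B, A) = -7 + B (n(B, A) = -2 + (B - 5) = -2 + (-5 + B) = -7 + B)
t(y, H) = 5 - √(H² + y²) (t(y, H) = 5 - √(y² + H²) = 5 - √(H² + y²))
v(l) = -7 (v(l) = (l/l + (-7 - 8))/(144 - 142) = (1 - 15)/2 = -14*½ = -7)
-v(t(14, 2)) = -1*(-7) = 7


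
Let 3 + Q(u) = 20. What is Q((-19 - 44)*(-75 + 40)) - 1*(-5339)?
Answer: 5356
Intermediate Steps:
Q(u) = 17 (Q(u) = -3 + 20 = 17)
Q((-19 - 44)*(-75 + 40)) - 1*(-5339) = 17 - 1*(-5339) = 17 + 5339 = 5356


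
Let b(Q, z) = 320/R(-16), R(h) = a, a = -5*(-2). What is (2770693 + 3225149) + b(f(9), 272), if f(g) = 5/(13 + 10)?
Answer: 5995874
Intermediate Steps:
a = 10
R(h) = 10
f(g) = 5/23
b(Q, z) = 32 (b(Q, z) = 320/10 = 320*(1/10) = 32)
(2770693 + 3225149) + b(f(9), 272) = (2770693 + 3225149) + 32 = 5995842 + 32 = 5995874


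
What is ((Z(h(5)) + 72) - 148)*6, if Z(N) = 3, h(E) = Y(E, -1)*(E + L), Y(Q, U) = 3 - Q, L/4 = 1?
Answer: -438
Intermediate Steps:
L = 4 (L = 4*1 = 4)
h(E) = (3 - E)*(4 + E) (h(E) = (3 - E)*(E + 4) = (3 - E)*(4 + E))
((Z(h(5)) + 72) - 148)*6 = ((3 + 72) - 148)*6 = (75 - 148)*6 = -73*6 = -438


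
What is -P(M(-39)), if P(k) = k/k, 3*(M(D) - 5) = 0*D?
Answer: -1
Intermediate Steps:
M(D) = 5 (M(D) = 5 + (0*D)/3 = 5 + (⅓)*0 = 5 + 0 = 5)
P(k) = 1
-P(M(-39)) = -1*1 = -1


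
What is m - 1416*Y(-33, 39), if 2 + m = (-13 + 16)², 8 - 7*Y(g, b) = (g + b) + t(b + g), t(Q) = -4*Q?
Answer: -36767/7 ≈ -5252.4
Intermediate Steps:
Y(g, b) = 8/7 + 3*b/7 + 3*g/7 (Y(g, b) = 8/7 - ((g + b) - 4*(b + g))/7 = 8/7 - ((b + g) + (-4*b - 4*g))/7 = 8/7 - (-3*b - 3*g)/7 = 8/7 + (3*b/7 + 3*g/7) = 8/7 + 3*b/7 + 3*g/7)
m = 7 (m = -2 + (-13 + 16)² = -2 + 3² = -2 + 9 = 7)
m - 1416*Y(-33, 39) = 7 - 1416*(8/7 + (3/7)*39 + (3/7)*(-33)) = 7 - 1416*(8/7 + 117/7 - 99/7) = 7 - 1416*26/7 = 7 - 36816/7 = -36767/7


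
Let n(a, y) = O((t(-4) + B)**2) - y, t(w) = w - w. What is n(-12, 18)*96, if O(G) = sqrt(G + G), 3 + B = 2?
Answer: -1728 + 96*sqrt(2) ≈ -1592.2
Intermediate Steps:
t(w) = 0
B = -1 (B = -3 + 2 = -1)
O(G) = sqrt(2)*sqrt(G) (O(G) = sqrt(2*G) = sqrt(2)*sqrt(G))
n(a, y) = sqrt(2) - y (n(a, y) = sqrt(2)*sqrt((0 - 1)**2) - y = sqrt(2)*sqrt((-1)**2) - y = sqrt(2)*sqrt(1) - y = sqrt(2)*1 - y = sqrt(2) - y)
n(-12, 18)*96 = (sqrt(2) - 1*18)*96 = (sqrt(2) - 18)*96 = (-18 + sqrt(2))*96 = -1728 + 96*sqrt(2)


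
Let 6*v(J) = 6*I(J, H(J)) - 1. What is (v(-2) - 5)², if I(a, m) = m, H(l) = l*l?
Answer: 49/36 ≈ 1.3611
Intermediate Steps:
H(l) = l²
v(J) = -⅙ + J² (v(J) = (6*J² - 1)/6 = (-1 + 6*J²)/6 = -⅙ + J²)
(v(-2) - 5)² = ((-⅙ + (-2)²) - 5)² = ((-⅙ + 4) - 5)² = (23/6 - 5)² = (-7/6)² = 49/36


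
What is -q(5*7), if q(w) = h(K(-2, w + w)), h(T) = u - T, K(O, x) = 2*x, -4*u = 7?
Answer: 567/4 ≈ 141.75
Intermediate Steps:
u = -7/4 (u = -¼*7 = -7/4 ≈ -1.7500)
h(T) = -7/4 - T
q(w) = -7/4 - 4*w (q(w) = -7/4 - 2*(w + w) = -7/4 - 2*2*w = -7/4 - 4*w)
-q(5*7) = -(-7/4 - 20*7) = -(-7/4 - 4*35) = -(-7/4 - 140) = -1*(-567/4) = 567/4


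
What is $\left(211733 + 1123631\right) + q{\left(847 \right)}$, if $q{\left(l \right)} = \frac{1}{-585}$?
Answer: $\frac{781187939}{585} \approx 1.3354 \cdot 10^{6}$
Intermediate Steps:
$q{\left(l \right)} = - \frac{1}{585}$
$\left(211733 + 1123631\right) + q{\left(847 \right)} = \left(211733 + 1123631\right) - \frac{1}{585} = 1335364 - \frac{1}{585} = \frac{781187939}{585}$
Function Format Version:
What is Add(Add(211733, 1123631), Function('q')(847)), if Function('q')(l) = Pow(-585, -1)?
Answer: Rational(781187939, 585) ≈ 1.3354e+6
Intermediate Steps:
Function('q')(l) = Rational(-1, 585)
Add(Add(211733, 1123631), Function('q')(847)) = Add(Add(211733, 1123631), Rational(-1, 585)) = Add(1335364, Rational(-1, 585)) = Rational(781187939, 585)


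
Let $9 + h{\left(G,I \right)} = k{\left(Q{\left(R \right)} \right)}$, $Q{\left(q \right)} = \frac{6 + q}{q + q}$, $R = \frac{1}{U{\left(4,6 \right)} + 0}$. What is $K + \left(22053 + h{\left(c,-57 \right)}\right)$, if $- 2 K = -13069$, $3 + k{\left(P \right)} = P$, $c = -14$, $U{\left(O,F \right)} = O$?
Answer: $28588$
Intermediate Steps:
$R = \frac{1}{4}$ ($R = \frac{1}{4 + 0} = \frac{1}{4} \approx 0.25$)
$Q{\left(q \right)} = \frac{6 + q}{2 q}$
$k{\left(P \right)} = -3 + P$
$K = \frac{13069}{2}$ ($K = \left(- \frac{1}{2}\right) \left(-13069\right) = \frac{13069}{2} \approx 6534.5$)
$h{\left(G,I \right)} = \frac{1}{2}$ ($h{\left(G,I \right)} = -9 - \left(3 - \frac{\frac{1}{\frac{1}{4}} \left(6 + \frac{1}{4}\right)}{2}\right) = -9 - \left(3 - \frac{25}{2}\right) = -9 + \left(-3 + \frac{25}{2}\right) = -9 + \frac{19}{2} = \frac{1}{2}$)
$K + \left(22053 + h{\left(c,-57 \right)}\right) = \frac{13069}{2} + \left(22053 + \frac{1}{2}\right) = \frac{13069}{2} + \frac{44107}{2} = 28588$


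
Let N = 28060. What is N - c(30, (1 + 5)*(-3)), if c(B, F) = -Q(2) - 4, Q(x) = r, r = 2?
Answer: 28066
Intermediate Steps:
Q(x) = 2
c(B, F) = -6 (c(B, F) = -1*2 - 4 = -2 - 4 = -6)
N - c(30, (1 + 5)*(-3)) = 28060 - 1*(-6) = 28060 + 6 = 28066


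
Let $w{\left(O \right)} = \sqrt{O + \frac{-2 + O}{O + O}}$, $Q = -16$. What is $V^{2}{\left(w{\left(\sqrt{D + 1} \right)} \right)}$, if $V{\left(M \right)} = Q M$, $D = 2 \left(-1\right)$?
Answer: $128 + 512 i \approx 128.0 + 512.0 i$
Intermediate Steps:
$D = -2$
$w{\left(O \right)} = \sqrt{O + \frac{-2 + O}{2 O}}$
$V{\left(M \right)} = - 16 M$
$V^{2}{\left(w{\left(\sqrt{D + 1} \right)} \right)} = \left(- 16 \frac{\sqrt{2 - \frac{4}{\sqrt{-2 + 1}} + 4 \sqrt{-2 + 1}}}{2}\right)^{2} = \left(- 16 \frac{\sqrt{2 - \frac{4}{\sqrt{-1}} + 4 \sqrt{-1}}}{2}\right)^{2} = \left(- 16 \frac{\sqrt{2 - \frac{4}{i} + 4 i}}{2}\right)^{2} = \left(- 16 \frac{\sqrt{2 - 4 \left(- i\right) + 4 i}}{2}\right)^{2} = \left(- 16 \frac{\sqrt{2 + 4 i + 4 i}}{2}\right)^{2} = \left(- 16 \frac{\sqrt{2 + 8 i}}{2}\right)^{2} = \left(- 8 \sqrt{2 + 8 i}\right)^{2} = 128 + 512 i$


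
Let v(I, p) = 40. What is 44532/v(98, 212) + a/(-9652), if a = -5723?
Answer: 53756473/48260 ≈ 1113.9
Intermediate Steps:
44532/v(98, 212) + a/(-9652) = 44532/40 - 5723/(-9652) = 44532*(1/40) - 5723*(-1/9652) = 11133/10 + 5723/9652 = 53756473/48260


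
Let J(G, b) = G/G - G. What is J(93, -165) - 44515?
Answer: -44607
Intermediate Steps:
J(G, b) = 1 - G
J(93, -165) - 44515 = (1 - 1*93) - 44515 = (1 - 93) - 44515 = -92 - 44515 = -44607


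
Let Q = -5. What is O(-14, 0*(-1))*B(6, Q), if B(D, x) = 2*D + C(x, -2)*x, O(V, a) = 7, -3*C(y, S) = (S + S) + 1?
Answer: 49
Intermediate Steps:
C(y, S) = -⅓ - 2*S/3 (C(y, S) = -((S + S) + 1)/3 = -(2*S + 1)/3 = -(1 + 2*S)/3 = -⅓ - 2*S/3)
B(D, x) = x + 2*D (B(D, x) = 2*D + (-⅓ - ⅔*(-2))*x = 2*D + (-⅓ + 4/3)*x = 2*D + 1*x = 2*D + x = x + 2*D)
O(-14, 0*(-1))*B(6, Q) = 7*(-5 + 2*6) = 7*(-5 + 12) = 7*7 = 49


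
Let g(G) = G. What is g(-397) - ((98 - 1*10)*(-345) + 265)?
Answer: 29698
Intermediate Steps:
g(-397) - ((98 - 1*10)*(-345) + 265) = -397 - ((98 - 1*10)*(-345) + 265) = -397 - ((98 - 10)*(-345) + 265) = -397 - (88*(-345) + 265) = -397 - (-30360 + 265) = -397 - 1*(-30095) = -397 + 30095 = 29698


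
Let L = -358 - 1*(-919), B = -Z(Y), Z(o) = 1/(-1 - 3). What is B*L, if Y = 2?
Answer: 561/4 ≈ 140.25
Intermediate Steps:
Z(o) = -¼ (Z(o) = 1/(-4) = -¼)
B = ¼ (B = -1*(-¼) = ¼ ≈ 0.25000)
L = 561 (L = -358 + 919 = 561)
B*L = (¼)*561 = 561/4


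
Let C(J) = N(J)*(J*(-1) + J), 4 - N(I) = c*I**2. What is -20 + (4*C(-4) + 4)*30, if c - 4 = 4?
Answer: 100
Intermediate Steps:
c = 8 (c = 4 + 4 = 8)
N(I) = 4 - 8*I**2
C(J) = 0 (C(J) = (4 - 8*J**2)*(J*(-1) + J) = (4 - 8*J**2)*(-J + J) = (4 - 8*J**2)*0 = 0)
-20 + (4*C(-4) + 4)*30 = -20 + (4*0 + 4)*30 = -20 + (0 + 4)*30 = -20 + 4*30 = -20 + 120 = 100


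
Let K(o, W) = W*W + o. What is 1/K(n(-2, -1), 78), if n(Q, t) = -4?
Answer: 1/6080 ≈ 0.00016447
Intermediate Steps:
K(o, W) = o + W² (K(o, W) = W² + o = o + W²)
1/K(n(-2, -1), 78) = 1/(-4 + 78²) = 1/(-4 + 6084) = 1/6080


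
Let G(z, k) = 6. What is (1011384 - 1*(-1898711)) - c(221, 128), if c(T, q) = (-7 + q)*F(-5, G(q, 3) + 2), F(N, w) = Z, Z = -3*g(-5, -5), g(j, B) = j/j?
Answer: 2910458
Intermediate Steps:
g(j, B) = 1
Z = -3 (Z = -3*1 = -3)
F(N, w) = -3
c(T, q) = 21 - 3*q (c(T, q) = (-7 + q)*(-3) = 21 - 3*q)
(1011384 - 1*(-1898711)) - c(221, 128) = (1011384 - 1*(-1898711)) - (21 - 3*128) = (1011384 + 1898711) - (21 - 384) = 2910095 - 1*(-363) = 2910095 + 363 = 2910458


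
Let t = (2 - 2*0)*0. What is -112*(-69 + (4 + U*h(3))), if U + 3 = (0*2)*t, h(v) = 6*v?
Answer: 13328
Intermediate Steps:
t = 0 (t = (2 + 0)*0 = 2*0 = 0)
U = -3 (U = -3 + (0*2)*0 = -3 + 0*0 = -3 + 0 = -3)
-112*(-69 + (4 + U*h(3))) = -112*(-69 + (4 - 18*3)) = -112*(-69 + (4 - 3*18)) = -112*(-69 + (4 - 54)) = -112*(-69 - 50) = -112*(-119) = 13328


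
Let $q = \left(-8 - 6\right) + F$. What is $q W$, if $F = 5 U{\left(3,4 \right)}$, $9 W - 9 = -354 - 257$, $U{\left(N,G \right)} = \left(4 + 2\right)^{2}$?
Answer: $- \frac{99932}{9} \approx -11104.0$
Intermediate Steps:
$U{\left(N,G \right)} = 36$ ($U{\left(N,G \right)} = 6^{2} = 36$)
$W = - \frac{602}{9}$ ($W = 1 + \frac{-354 - 257}{9} = 1 + \frac{1}{9} \left(-611\right) = 1 - \frac{611}{9} = - \frac{602}{9} \approx -66.889$)
$F = 180$ ($F = 5 \cdot 36 = 180$)
$q = 166$ ($q = \left(-8 - 6\right) + 180 = -14 + 180 = 166$)
$q W = 166 \left(- \frac{602}{9}\right) = - \frac{99932}{9}$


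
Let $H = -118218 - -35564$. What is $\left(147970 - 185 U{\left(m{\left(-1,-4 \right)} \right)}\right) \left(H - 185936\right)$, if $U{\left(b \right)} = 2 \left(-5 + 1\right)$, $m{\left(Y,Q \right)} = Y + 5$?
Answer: $-40140775500$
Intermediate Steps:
$H = -82654$ ($H = -118218 + 35564 = -82654$)
$m{\left(Y,Q \right)} = 5 + Y$
$U{\left(b \right)} = -8$ ($U{\left(b \right)} = 2 \left(-4\right) = -8$)
$\left(147970 - 185 U{\left(m{\left(-1,-4 \right)} \right)}\right) \left(H - 185936\right) = \left(147970 - -1480\right) \left(-82654 - 185936\right) = \left(147970 + 1480\right) \left(-268590\right) = 149450 \left(-268590\right) = -40140775500$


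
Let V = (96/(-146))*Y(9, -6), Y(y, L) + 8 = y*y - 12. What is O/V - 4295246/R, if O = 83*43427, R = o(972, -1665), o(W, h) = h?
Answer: -141841767019/1625040 ≈ -87285.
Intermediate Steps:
R = -1665
O = 3604441
Y(y, L) = -20 + y² (Y(y, L) = -8 + (y*y - 12) = -8 + (y² - 12) = -8 + (-12 + y²) = -20 + y²)
V = -2928/73 (V = (96/(-146))*(-20 + 9²) = (96*(-1/146))*(-20 + 81) = -48/73*61 = -2928/73 ≈ -40.110)
O/V - 4295246/R = 3604441/(-2928/73) - 4295246/(-1665) = 3604441*(-73/2928) - 4295246*(-1/1665) = -263124193/2928 + 4295246/1665 = -141841767019/1625040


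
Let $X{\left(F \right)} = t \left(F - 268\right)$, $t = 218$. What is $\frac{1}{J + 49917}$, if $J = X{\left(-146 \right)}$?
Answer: $- \frac{1}{40335} \approx -2.4792 \cdot 10^{-5}$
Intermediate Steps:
$X{\left(F \right)} = -58424 + 218 F$ ($X{\left(F \right)} = 218 \left(F - 268\right) = 218 \left(-268 + F\right) = -58424 + 218 F$)
$J = -90252$ ($J = -58424 + 218 \left(-146\right) = -58424 - 31828 = -90252$)
$\frac{1}{J + 49917} = \frac{1}{-90252 + 49917} = \frac{1}{-40335} = - \frac{1}{40335}$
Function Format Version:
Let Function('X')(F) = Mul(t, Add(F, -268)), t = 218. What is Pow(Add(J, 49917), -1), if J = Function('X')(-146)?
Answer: Rational(-1, 40335) ≈ -2.4792e-5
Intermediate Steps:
Function('X')(F) = Add(-58424, Mul(218, F)) (Function('X')(F) = Mul(218, Add(F, -268)) = Mul(218, Add(-268, F)) = Add(-58424, Mul(218, F)))
J = -90252 (J = Add(-58424, Mul(218, -146)) = Add(-58424, -31828) = -90252)
Pow(Add(J, 49917), -1) = Pow(Add(-90252, 49917), -1) = Pow(-40335, -1) = Rational(-1, 40335)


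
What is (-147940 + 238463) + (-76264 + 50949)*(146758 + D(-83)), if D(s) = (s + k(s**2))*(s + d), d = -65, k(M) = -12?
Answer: -4071017147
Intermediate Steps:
D(s) = (-65 + s)*(-12 + s) (D(s) = (s - 12)*(s - 65) = (-12 + s)*(-65 + s) = (-65 + s)*(-12 + s))
(-147940 + 238463) + (-76264 + 50949)*(146758 + D(-83)) = (-147940 + 238463) + (-76264 + 50949)*(146758 + (780 + (-83)**2 - 77*(-83))) = 90523 - 25315*(146758 + (780 + 6889 + 6391)) = 90523 - 25315*(146758 + 14060) = 90523 - 25315*160818 = 90523 - 4071107670 = -4071017147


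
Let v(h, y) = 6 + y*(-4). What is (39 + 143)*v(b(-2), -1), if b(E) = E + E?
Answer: 1820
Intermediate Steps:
b(E) = 2*E
v(h, y) = 6 - 4*y
(39 + 143)*v(b(-2), -1) = (39 + 143)*(6 - 4*(-1)) = 182*(6 + 4) = 182*10 = 1820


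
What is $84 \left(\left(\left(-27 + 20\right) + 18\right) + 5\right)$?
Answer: $1344$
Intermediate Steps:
$84 \left(\left(\left(-27 + 20\right) + 18\right) + 5\right) = 84 \left(\left(-7 + 18\right) + 5\right) = 84 \left(11 + 5\right) = 84 \cdot 16 = 1344$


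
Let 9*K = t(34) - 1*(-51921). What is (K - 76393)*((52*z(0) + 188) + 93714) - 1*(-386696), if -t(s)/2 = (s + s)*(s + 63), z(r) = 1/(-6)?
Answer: -182745796648/27 ≈ -6.7684e+9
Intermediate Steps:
z(r) = -1/6
t(s) = -4*s*(63 + s) (t(s) = -2*(s + s)*(s + 63) = -2*2*s*(63 + s) = -4*s*(63 + s))
K = 38729/9 (K = (-4*34*(63 + 34) - 1*(-51921))/9 = (-4*34*97 + 51921)/9 = (-13192 + 51921)/9 = (1/9)*38729 = 38729/9 ≈ 4303.2)
(K - 76393)*((52*z(0) + 188) + 93714) - 1*(-386696) = (38729/9 - 76393)*((52*(-1/6) + 188) + 93714) - 1*(-386696) = -648808*((-26/3 + 188) + 93714)/9 + 386696 = -648808*(538/3 + 93714)/9 + 386696 = -648808/9*281680/3 + 386696 = -182756237440/27 + 386696 = -182745796648/27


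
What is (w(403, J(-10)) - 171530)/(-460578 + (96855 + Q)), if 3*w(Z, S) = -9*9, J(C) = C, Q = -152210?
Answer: 171557/515933 ≈ 0.33252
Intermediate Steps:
w(Z, S) = -27 (w(Z, S) = (-9*9)/3 = (⅓)*(-81) = -27)
(w(403, J(-10)) - 171530)/(-460578 + (96855 + Q)) = (-27 - 171530)/(-460578 + (96855 - 152210)) = -171557/(-460578 - 55355) = -171557/(-515933) = -171557*(-1/515933) = 171557/515933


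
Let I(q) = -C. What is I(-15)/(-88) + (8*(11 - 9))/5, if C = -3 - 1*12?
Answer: 1333/440 ≈ 3.0295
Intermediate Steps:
C = -15 (C = -3 - 12 = -15)
I(q) = 15 (I(q) = -1*(-15) = 15)
I(-15)/(-88) + (8*(11 - 9))/5 = 15/(-88) + (8*(11 - 9))/5 = 15*(-1/88) + (8*2)*(⅕) = -15/88 + 16*(⅕) = -15/88 + 16/5 = 1333/440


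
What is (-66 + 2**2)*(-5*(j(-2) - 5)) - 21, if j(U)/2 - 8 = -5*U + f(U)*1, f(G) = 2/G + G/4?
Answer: 8659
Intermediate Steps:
f(G) = 2/G + G/4 (f(G) = 2/G + G*(1/4) = 2/G + G/4)
j(U) = 16 + 4/U - 19*U/2 (j(U) = 16 + 2*(-5*U + (2/U + U/4)*1) = 16 + 2*(-5*U + (2/U + U/4)) = 16 + 2*(2/U - 19*U/4) = 16 + (4/U - 19*U/2) = 16 + 4/U - 19*U/2)
(-66 + 2**2)*(-5*(j(-2) - 5)) - 21 = (-66 + 2**2)*(-5*((16 + 4/(-2) - 19/2*(-2)) - 5)) - 21 = (-66 + 4)*(-5*((16 + 4*(-1/2) + 19) - 5)) - 21 = -(-310)*((16 - 2 + 19) - 5) - 21 = -(-310)*(33 - 5) - 21 = -(-310)*28 - 21 = -62*(-140) - 21 = 8680 - 21 = 8659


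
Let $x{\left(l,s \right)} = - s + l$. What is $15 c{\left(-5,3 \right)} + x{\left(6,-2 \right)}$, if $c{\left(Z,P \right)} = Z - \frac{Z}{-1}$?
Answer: $-142$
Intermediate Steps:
$x{\left(l,s \right)} = l - s$
$c{\left(Z,P \right)} = 2 Z$ ($c{\left(Z,P \right)} = Z - Z \left(-1\right) = Z - - Z = Z + Z = 2 Z$)
$15 c{\left(-5,3 \right)} + x{\left(6,-2 \right)} = 15 \cdot 2 \left(-5\right) + \left(6 - -2\right) = 15 \left(-10\right) + \left(6 + 2\right) = -150 + 8 = -142$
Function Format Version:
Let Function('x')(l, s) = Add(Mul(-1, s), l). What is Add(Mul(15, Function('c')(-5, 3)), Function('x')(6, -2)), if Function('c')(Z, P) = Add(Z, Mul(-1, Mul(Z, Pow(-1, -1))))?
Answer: -142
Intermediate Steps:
Function('x')(l, s) = Add(l, Mul(-1, s))
Function('c')(Z, P) = Mul(2, Z) (Function('c')(Z, P) = Add(Z, Mul(-1, Mul(Z, -1))) = Add(Z, Mul(-1, Mul(-1, Z))) = Add(Z, Z) = Mul(2, Z))
Add(Mul(15, Function('c')(-5, 3)), Function('x')(6, -2)) = Add(Mul(15, Mul(2, -5)), Add(6, Mul(-1, -2))) = Add(Mul(15, -10), Add(6, 2)) = Add(-150, 8) = -142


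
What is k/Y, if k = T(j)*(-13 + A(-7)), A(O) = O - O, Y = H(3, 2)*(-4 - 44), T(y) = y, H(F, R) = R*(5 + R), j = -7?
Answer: -13/96 ≈ -0.13542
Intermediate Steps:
Y = -672 (Y = (2*(5 + 2))*(-4 - 44) = (2*7)*(-48) = 14*(-48) = -672)
A(O) = 0
k = 91 (k = -7*(-13 + 0) = -7*(-13) = 91)
k/Y = 91/(-672) = 91*(-1/672) = -13/96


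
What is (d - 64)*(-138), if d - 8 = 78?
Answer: -3036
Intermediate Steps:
d = 86 (d = 8 + 78 = 86)
(d - 64)*(-138) = (86 - 64)*(-138) = 22*(-138) = -3036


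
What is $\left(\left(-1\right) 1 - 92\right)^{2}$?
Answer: $8649$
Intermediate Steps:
$\left(\left(-1\right) 1 - 92\right)^{2} = \left(-1 - 92\right)^{2} = \left(-93\right)^{2} = 8649$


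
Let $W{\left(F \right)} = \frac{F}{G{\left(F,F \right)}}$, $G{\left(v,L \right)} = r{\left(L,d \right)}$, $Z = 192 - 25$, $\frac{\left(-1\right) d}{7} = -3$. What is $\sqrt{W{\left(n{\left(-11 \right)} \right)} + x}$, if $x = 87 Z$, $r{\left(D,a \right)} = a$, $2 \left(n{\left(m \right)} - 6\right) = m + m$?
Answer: $\frac{4 \sqrt{400449}}{21} \approx 120.54$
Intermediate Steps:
$d = 21$ ($d = \left(-7\right) \left(-3\right) = 21$)
$n{\left(m \right)} = 6 + m$ ($n{\left(m \right)} = 6 + \frac{m + m}{2} = 6 + \frac{2 m}{2} = 6 + m$)
$Z = 167$ ($Z = 192 - 25 = 167$)
$G{\left(v,L \right)} = 21$
$W{\left(F \right)} = \frac{F}{21}$
$x = 14529$ ($x = 87 \cdot 167 = 14529$)
$\sqrt{W{\left(n{\left(-11 \right)} \right)} + x} = \sqrt{\frac{6 - 11}{21} + 14529} = \sqrt{\frac{1}{21} \left(-5\right) + 14529} = \sqrt{- \frac{5}{21} + 14529} = \sqrt{\frac{305104}{21}} = \frac{4 \sqrt{400449}}{21}$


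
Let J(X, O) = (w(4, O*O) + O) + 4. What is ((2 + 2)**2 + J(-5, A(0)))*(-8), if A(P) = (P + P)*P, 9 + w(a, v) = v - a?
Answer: -56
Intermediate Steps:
w(a, v) = -9 + v - a (w(a, v) = -9 + (v - a) = -9 + v - a)
A(P) = 2*P**2 (A(P) = (2*P)*P = 2*P**2)
J(X, O) = -9 + O + O**2 (J(X, O) = ((-9 + O*O - 1*4) + O) + 4 = ((-9 + O**2 - 4) + O) + 4 = ((-13 + O**2) + O) + 4 = (-13 + O + O**2) + 4 = -9 + O + O**2)
((2 + 2)**2 + J(-5, A(0)))*(-8) = ((2 + 2)**2 + (-9 + 2*0**2 + (2*0**2)**2))*(-8) = (4**2 + (-9 + 2*0 + (2*0)**2))*(-8) = (16 + (-9 + 0 + 0**2))*(-8) = (16 + (-9 + 0 + 0))*(-8) = (16 - 9)*(-8) = 7*(-8) = -56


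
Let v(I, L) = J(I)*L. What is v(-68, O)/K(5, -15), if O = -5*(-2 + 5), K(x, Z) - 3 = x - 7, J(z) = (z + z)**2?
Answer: -277440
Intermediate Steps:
J(z) = 4*z**2 (J(z) = (2*z)**2 = 4*z**2)
K(x, Z) = -4 + x (K(x, Z) = 3 + (x - 7) = 3 + (-7 + x) = -4 + x)
O = -15 (O = -5*3 = -15)
v(I, L) = 4*L*I**2 (v(I, L) = (4*I**2)*L = 4*L*I**2)
v(-68, O)/K(5, -15) = (4*(-15)*(-68)**2)/(-4 + 5) = (4*(-15)*4624)/1 = -277440*1 = -277440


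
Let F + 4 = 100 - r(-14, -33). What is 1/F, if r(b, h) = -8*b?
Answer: -1/16 ≈ -0.062500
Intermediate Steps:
F = -16 (F = -4 + (100 - (-8)*(-14)) = -4 + (100 - 1*112) = -4 + (100 - 112) = -4 - 12 = -16)
1/F = 1/(-16) = -1/16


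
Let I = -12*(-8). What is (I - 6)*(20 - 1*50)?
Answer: -2700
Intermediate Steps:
I = 96
(I - 6)*(20 - 1*50) = (96 - 6)*(20 - 1*50) = 90*(20 - 50) = 90*(-30) = -2700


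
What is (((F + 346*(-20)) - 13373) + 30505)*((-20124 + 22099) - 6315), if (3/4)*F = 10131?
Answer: -102944800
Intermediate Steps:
F = 13508 (F = (4/3)*10131 = 13508)
(((F + 346*(-20)) - 13373) + 30505)*((-20124 + 22099) - 6315) = (((13508 + 346*(-20)) - 13373) + 30505)*((-20124 + 22099) - 6315) = (((13508 - 6920) - 13373) + 30505)*(1975 - 6315) = ((6588 - 13373) + 30505)*(-4340) = (-6785 + 30505)*(-4340) = 23720*(-4340) = -102944800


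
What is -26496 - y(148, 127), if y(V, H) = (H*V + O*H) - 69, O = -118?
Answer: -30237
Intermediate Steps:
y(V, H) = -69 - 118*H + H*V (y(V, H) = (H*V - 118*H) - 69 = (-118*H + H*V) - 69 = -69 - 118*H + H*V)
-26496 - y(148, 127) = -26496 - (-69 - 118*127 + 127*148) = -26496 - (-69 - 14986 + 18796) = -26496 - 1*3741 = -26496 - 3741 = -30237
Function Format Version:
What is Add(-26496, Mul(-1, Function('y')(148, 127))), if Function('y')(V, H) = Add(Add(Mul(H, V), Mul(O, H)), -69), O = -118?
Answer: -30237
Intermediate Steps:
Function('y')(V, H) = Add(-69, Mul(-118, H), Mul(H, V)) (Function('y')(V, H) = Add(Add(Mul(H, V), Mul(-118, H)), -69) = Add(Add(Mul(-118, H), Mul(H, V)), -69) = Add(-69, Mul(-118, H), Mul(H, V)))
Add(-26496, Mul(-1, Function('y')(148, 127))) = Add(-26496, Mul(-1, Add(-69, Mul(-118, 127), Mul(127, 148)))) = Add(-26496, Mul(-1, Add(-69, -14986, 18796))) = Add(-26496, Mul(-1, 3741)) = Add(-26496, -3741) = -30237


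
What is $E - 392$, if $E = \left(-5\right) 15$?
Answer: $-467$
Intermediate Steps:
$E = -75$
$E - 392 = -75 - 392 = -467$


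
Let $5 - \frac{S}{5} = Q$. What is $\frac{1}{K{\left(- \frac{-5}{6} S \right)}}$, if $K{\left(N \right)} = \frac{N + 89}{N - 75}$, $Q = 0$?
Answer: $- \frac{325}{659} \approx -0.49317$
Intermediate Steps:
$S = 25$ ($S = 25 - 0 = 25 + 0 = 25$)
$K{\left(N \right)} = \frac{89 + N}{-75 + N}$
$\frac{1}{K{\left(- \frac{-5}{6} S \right)}} = \frac{1}{\frac{1}{-75 + - \frac{-5}{6} \cdot 25} \left(89 + - \frac{-5}{6} \cdot 25\right)} = \frac{1}{\frac{1}{-75 + \left(-1\right) \left(- \frac{5}{6}\right) 25} \left(89 + \left(-1\right) \left(- \frac{5}{6}\right) 25\right)} = \frac{1}{\frac{1}{-75 + \frac{5}{6} \cdot 25} \left(89 + \frac{5}{6} \cdot 25\right)} = \frac{1}{\frac{1}{-75 + \frac{125}{6}} \left(89 + \frac{125}{6}\right)} = \frac{1}{\frac{1}{- \frac{325}{6}} \cdot \frac{659}{6}} = \frac{1}{\left(- \frac{6}{325}\right) \frac{659}{6}} = \frac{1}{- \frac{659}{325}} = - \frac{325}{659}$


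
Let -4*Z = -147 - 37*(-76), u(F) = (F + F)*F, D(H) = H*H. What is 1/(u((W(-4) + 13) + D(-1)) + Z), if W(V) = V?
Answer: -4/1865 ≈ -0.0021448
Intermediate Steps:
D(H) = H**2
u(F) = 2*F**2 (u(F) = (2*F)*F = 2*F**2)
Z = -2665/4 (Z = -(-147 - 37*(-76))/4 = -(-147 + 2812)/4 = -1/4*2665 = -2665/4 ≈ -666.25)
1/(u((W(-4) + 13) + D(-1)) + Z) = 1/(2*((-4 + 13) + (-1)**2)**2 - 2665/4) = 1/(2*(9 + 1)**2 - 2665/4) = 1/(2*10**2 - 2665/4) = 1/(2*100 - 2665/4) = 1/(200 - 2665/4) = 1/(-1865/4) = -4/1865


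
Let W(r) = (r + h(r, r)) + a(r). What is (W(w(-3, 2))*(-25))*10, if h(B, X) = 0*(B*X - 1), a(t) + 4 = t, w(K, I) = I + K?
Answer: 1500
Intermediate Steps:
a(t) = -4 + t
h(B, X) = 0 (h(B, X) = 0*(-1 + B*X) = 0)
W(r) = -4 + 2*r (W(r) = (r + 0) + (-4 + r) = r + (-4 + r) = -4 + 2*r)
(W(w(-3, 2))*(-25))*10 = ((-4 + 2*(2 - 3))*(-25))*10 = ((-4 + 2*(-1))*(-25))*10 = ((-4 - 2)*(-25))*10 = -6*(-25)*10 = 150*10 = 1500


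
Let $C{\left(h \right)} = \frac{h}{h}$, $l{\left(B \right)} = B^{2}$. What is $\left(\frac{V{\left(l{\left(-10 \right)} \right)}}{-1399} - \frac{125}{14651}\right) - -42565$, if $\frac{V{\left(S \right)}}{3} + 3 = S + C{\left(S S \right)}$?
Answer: $\frac{872439638916}{20496749} \approx 42565.0$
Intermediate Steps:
$C{\left(h \right)} = 1$
$V{\left(S \right)} = -6 + 3 S$ ($V{\left(S \right)} = -9 + 3 \left(S + 1\right) = -9 + 3 \left(1 + S\right) = -9 + \left(3 + 3 S\right) = -6 + 3 S$)
$\left(\frac{V{\left(l{\left(-10 \right)} \right)}}{-1399} - \frac{125}{14651}\right) - -42565 = \left(\frac{-6 + 3 \left(-10\right)^{2}}{-1399} - \frac{125}{14651}\right) - -42565 = \left(\left(-6 + 3 \cdot 100\right) \left(- \frac{1}{1399}\right) - \frac{125}{14651}\right) + 42565 = \left(\left(-6 + 300\right) \left(- \frac{1}{1399}\right) - \frac{125}{14651}\right) + 42565 = \left(294 \left(- \frac{1}{1399}\right) - \frac{125}{14651}\right) + 42565 = \left(- \frac{294}{1399} - \frac{125}{14651}\right) + 42565 = - \frac{4482269}{20496749} + 42565 = \frac{872439638916}{20496749}$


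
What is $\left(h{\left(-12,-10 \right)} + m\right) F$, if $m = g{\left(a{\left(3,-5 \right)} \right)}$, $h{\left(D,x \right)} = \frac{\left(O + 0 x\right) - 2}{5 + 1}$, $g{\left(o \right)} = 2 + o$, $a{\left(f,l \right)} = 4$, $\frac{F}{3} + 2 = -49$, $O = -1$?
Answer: $- \frac{1683}{2} \approx -841.5$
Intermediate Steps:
$F = -153$ ($F = -6 + 3 \left(-49\right) = -6 - 147 = -153$)
$h{\left(D,x \right)} = - \frac{1}{2}$ ($h{\left(D,x \right)} = \frac{\left(-1 + 0 x\right) - 2}{5 + 1} = \frac{\left(-1 + 0\right) - 2}{6} = \left(-1 - 2\right) \frac{1}{6} = \left(-3\right) \frac{1}{6} = - \frac{1}{2}$)
$m = 6$ ($m = 2 + 4 = 6$)
$\left(h{\left(-12,-10 \right)} + m\right) F = \left(- \frac{1}{2} + 6\right) \left(-153\right) = \frac{11}{2} \left(-153\right) = - \frac{1683}{2}$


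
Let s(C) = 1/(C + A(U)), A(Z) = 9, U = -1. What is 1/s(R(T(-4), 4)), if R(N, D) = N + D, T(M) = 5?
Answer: 18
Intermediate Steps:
R(N, D) = D + N
s(C) = 1/(9 + C) (s(C) = 1/(C + 9) = 1/(9 + C))
1/s(R(T(-4), 4)) = 1/(1/(9 + (4 + 5))) = 1/(1/(9 + 9)) = 1/(1/18) = 18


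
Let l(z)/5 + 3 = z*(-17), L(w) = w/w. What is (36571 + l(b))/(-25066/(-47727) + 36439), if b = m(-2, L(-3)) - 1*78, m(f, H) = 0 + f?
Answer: 2069251812/1739149219 ≈ 1.1898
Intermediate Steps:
L(w) = 1
m(f, H) = f
b = -80 (b = -2 - 1*78 = -2 - 78 = -80)
l(z) = -15 - 85*z (l(z) = -15 + 5*(z*(-17)) = -15 + 5*(-17*z) = -15 - 85*z)
(36571 + l(b))/(-25066/(-47727) + 36439) = (36571 + (-15 - 85*(-80)))/(-25066/(-47727) + 36439) = (36571 + (-15 + 6800))/(-25066*(-1/47727) + 36439) = (36571 + 6785)/(25066/47727 + 36439) = 43356/(1739149219/47727) = 43356*(47727/1739149219) = 2069251812/1739149219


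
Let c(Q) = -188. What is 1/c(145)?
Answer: -1/188 ≈ -0.0053191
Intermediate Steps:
1/c(145) = 1/(-188) = -1/188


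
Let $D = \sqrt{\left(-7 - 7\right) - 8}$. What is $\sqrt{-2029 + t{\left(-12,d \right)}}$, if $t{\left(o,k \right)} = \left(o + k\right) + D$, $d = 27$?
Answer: $\sqrt{-2014 + i \sqrt{22}} \approx 0.0523 + 44.878 i$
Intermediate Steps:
$D = i \sqrt{22}$ ($D = \sqrt{-14 - 8} = \sqrt{-22} = i \sqrt{22} \approx 4.6904 i$)
$t{\left(o,k \right)} = k + o + i \sqrt{22}$ ($t{\left(o,k \right)} = \left(o + k\right) + i \sqrt{22} = \left(k + o\right) + i \sqrt{22} = k + o + i \sqrt{22}$)
$\sqrt{-2029 + t{\left(-12,d \right)}} = \sqrt{-2029 + \left(27 - 12 + i \sqrt{22}\right)} = \sqrt{-2029 + \left(15 + i \sqrt{22}\right)} = \sqrt{-2014 + i \sqrt{22}}$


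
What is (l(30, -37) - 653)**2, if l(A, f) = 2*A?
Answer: 351649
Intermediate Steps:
(l(30, -37) - 653)**2 = (2*30 - 653)**2 = (60 - 653)**2 = (-593)**2 = 351649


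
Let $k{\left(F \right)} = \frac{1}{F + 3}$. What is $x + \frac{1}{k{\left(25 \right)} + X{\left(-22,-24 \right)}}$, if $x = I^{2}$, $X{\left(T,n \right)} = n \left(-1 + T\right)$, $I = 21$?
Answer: $\frac{6816565}{15457} \approx 441.0$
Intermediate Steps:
$k{\left(F \right)} = \frac{1}{3 + F}$
$x = 441$ ($x = 21^{2} = 441$)
$x + \frac{1}{k{\left(25 \right)} + X{\left(-22,-24 \right)}} = 441 + \frac{1}{\frac{1}{3 + 25} - 24 \left(-1 - 22\right)} = 441 + \frac{1}{\frac{1}{28} - -552} = 441 + \frac{1}{\frac{1}{28} + 552} = 441 + \frac{1}{\frac{15457}{28}} = 441 + \frac{28}{15457} = \frac{6816565}{15457}$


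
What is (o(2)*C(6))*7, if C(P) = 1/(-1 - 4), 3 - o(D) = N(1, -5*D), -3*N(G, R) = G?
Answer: -14/3 ≈ -4.6667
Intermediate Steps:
N(G, R) = -G/3
o(D) = 10/3 (o(D) = 3 - (-1)/3 = 3 - 1*(-1/3) = 3 + 1/3 = 10/3)
C(P) = -1/5 (C(P) = 1/(-5) = -1/5)
(o(2)*C(6))*7 = ((10/3)*(-1/5))*7 = -2/3*7 = -14/3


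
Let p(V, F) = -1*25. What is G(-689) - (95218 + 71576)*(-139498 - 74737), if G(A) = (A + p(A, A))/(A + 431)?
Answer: 1536523841489/43 ≈ 3.5733e+10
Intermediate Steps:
p(V, F) = -25
G(A) = (-25 + A)/(431 + A) (G(A) = (A - 25)/(A + 431) = (-25 + A)/(431 + A))
G(-689) - (95218 + 71576)*(-139498 - 74737) = (-25 - 689)/(431 - 689) - (95218 + 71576)*(-139498 - 74737) = -714/(-258) - 166794*(-214235) = -1/258*(-714) - 1*(-35733112590) = 119/43 + 35733112590 = 1536523841489/43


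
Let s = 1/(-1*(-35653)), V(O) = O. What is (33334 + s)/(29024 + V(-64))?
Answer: 1188457103/1032510880 ≈ 1.1510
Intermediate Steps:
s = 1/35653 ≈ 2.8048e-5
(33334 + s)/(29024 + V(-64)) = (33334 + 1/35653)/(29024 - 64) = (1188457103/35653)/28960 = (1188457103/35653)*(1/28960) = 1188457103/1032510880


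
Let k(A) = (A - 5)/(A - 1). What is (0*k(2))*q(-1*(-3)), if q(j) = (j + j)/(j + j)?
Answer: 0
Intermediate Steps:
q(j) = 1 (q(j) = (2*j)/((2*j)) = (2*j)*(1/(2*j)) = 1)
k(A) = (-5 + A)/(-1 + A)
(0*k(2))*q(-1*(-3)) = (0*((-5 + 2)/(-1 + 2)))*1 = (0*(-3/1))*1 = (0*(1*(-3)))*1 = (0*(-3))*1 = 0*1 = 0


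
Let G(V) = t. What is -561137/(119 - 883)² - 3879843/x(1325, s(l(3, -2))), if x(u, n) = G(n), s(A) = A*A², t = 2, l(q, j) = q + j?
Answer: -1132324981001/583696 ≈ -1.9399e+6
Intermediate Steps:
l(q, j) = j + q
s(A) = A³
G(V) = 2
x(u, n) = 2
-561137/(119 - 883)² - 3879843/x(1325, s(l(3, -2))) = -561137/(119 - 883)² - 3879843/2 = -561137/((-764)²) - 3879843*½ = -561137/583696 - 3879843/2 = -1132324981001/583696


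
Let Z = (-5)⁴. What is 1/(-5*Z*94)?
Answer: -1/293750 ≈ -3.4043e-6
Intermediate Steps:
Z = 625
1/(-5*Z*94) = 1/(-5*625*94) = 1/(-3125*94) = 1/(-293750) = -1/293750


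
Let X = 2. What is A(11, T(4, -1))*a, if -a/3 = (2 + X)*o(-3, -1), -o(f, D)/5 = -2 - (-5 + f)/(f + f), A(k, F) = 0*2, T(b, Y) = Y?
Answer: 0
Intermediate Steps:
A(k, F) = 0
o(f, D) = 10 + 5*(-5 + f)/(2*f) (o(f, D) = -5*(-2 - (-5 + f)/(f + f)) = -5*(-2 - (-5 + f)/(2*f)) = 10 + 5*(-5 + f)/(2*f))
a = -200 (a = -3*(2 + 2)*(25/2)*(-1 - 3)/(-3) = -12*(25/2)*(-1/3)*(-4) = -12*50/3 = -3*200/3 = -200)
A(11, T(4, -1))*a = 0*(-200) = 0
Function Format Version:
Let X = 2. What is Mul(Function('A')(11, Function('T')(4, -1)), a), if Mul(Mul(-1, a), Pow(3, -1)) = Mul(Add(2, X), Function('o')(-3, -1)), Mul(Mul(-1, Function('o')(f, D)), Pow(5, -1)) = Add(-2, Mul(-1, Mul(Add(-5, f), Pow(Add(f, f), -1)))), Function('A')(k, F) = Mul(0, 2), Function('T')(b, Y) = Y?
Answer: 0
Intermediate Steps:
Function('A')(k, F) = 0
Function('o')(f, D) = Add(10, Mul(Rational(5, 2), Pow(f, -1), Add(-5, f))) (Function('o')(f, D) = Mul(-5, Add(-2, Mul(-1, Mul(Add(-5, f), Pow(Add(f, f), -1))))) = Mul(-5, Add(-2, Mul(-1, Mul(Add(-5, f), Pow(Mul(2, f), -1))))) = Mul(-5, Add(-2, Mul(-1, Mul(Add(-5, f), Mul(Rational(1, 2), Pow(f, -1)))))) = Mul(-5, Add(-2, Mul(-1, Mul(Rational(1, 2), Pow(f, -1), Add(-5, f))))) = Mul(-5, Add(-2, Mul(Rational(-1, 2), Pow(f, -1), Add(-5, f)))) = Add(10, Mul(Rational(5, 2), Pow(f, -1), Add(-5, f))))
a = -200 (a = Mul(-3, Mul(Add(2, 2), Mul(Rational(25, 2), Pow(-3, -1), Add(-1, -3)))) = Mul(-3, Mul(4, Mul(Rational(25, 2), Rational(-1, 3), -4))) = Mul(-3, Mul(4, Rational(50, 3))) = Mul(-3, Rational(200, 3)) = -200)
Mul(Function('A')(11, Function('T')(4, -1)), a) = Mul(0, -200) = 0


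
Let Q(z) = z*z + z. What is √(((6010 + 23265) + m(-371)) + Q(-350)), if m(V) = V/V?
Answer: √151426 ≈ 389.13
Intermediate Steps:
m(V) = 1
Q(z) = z + z² (Q(z) = z² + z = z + z²)
√(((6010 + 23265) + m(-371)) + Q(-350)) = √(((6010 + 23265) + 1) - 350*(1 - 350)) = √((29275 + 1) - 350*(-349)) = √(29276 + 122150) = √151426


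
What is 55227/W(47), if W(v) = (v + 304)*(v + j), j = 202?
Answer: 18409/29133 ≈ 0.63190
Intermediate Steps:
W(v) = (202 + v)*(304 + v) (W(v) = (v + 304)*(v + 202) = (304 + v)*(202 + v) = (202 + v)*(304 + v))
55227/W(47) = 55227/(61408 + 47² + 506*47) = 55227/(61408 + 2209 + 23782) = 55227/87399 = 55227*(1/87399) = 18409/29133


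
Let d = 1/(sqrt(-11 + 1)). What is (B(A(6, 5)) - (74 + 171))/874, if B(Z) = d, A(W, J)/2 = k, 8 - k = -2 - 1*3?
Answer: -245/874 - I*sqrt(10)/8740 ≈ -0.28032 - 0.00036182*I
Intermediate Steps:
k = 13 (k = 8 - (-2 - 1*3) = 8 - (-2 - 3) = 8 - 1*(-5) = 8 + 5 = 13)
A(W, J) = 26 (A(W, J) = 2*13 = 26)
d = -I*sqrt(10)/10 (d = 1/(sqrt(-10)) = 1/(I*sqrt(10)) = -I*sqrt(10)/10 ≈ -0.31623*I)
B(Z) = -I*sqrt(10)/10
(B(A(6, 5)) - (74 + 171))/874 = (-I*sqrt(10)/10 - (74 + 171))/874 = (-I*sqrt(10)/10 - 1*245)*(1/874) = (-I*sqrt(10)/10 - 245)*(1/874) = (-245 - I*sqrt(10)/10)*(1/874) = -245/874 - I*sqrt(10)/8740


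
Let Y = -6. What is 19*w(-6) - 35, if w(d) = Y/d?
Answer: -16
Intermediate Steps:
w(d) = -6/d
19*w(-6) - 35 = 19*(-6/(-6)) - 35 = 19*(-6*(-⅙)) - 35 = 19*1 - 35 = 19 - 35 = -16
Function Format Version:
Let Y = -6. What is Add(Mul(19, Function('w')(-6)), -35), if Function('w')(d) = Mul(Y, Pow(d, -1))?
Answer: -16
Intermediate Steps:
Function('w')(d) = Mul(-6, Pow(d, -1))
Add(Mul(19, Function('w')(-6)), -35) = Add(Mul(19, Mul(-6, Pow(-6, -1))), -35) = Add(Mul(19, Mul(-6, Rational(-1, 6))), -35) = Add(Mul(19, 1), -35) = Add(19, -35) = -16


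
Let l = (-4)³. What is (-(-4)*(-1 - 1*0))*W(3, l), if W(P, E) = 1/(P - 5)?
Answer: 2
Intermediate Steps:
l = -64
W(P, E) = 1/(-5 + P)
(-(-4)*(-1 - 1*0))*W(3, l) = (-(-4)*(-1 - 1*0))/(-5 + 3) = -(-4)*(-1 + 0)/(-2) = -(-4)*(-1)*(-½) = -4*1*(-½) = -4*(-½) = 2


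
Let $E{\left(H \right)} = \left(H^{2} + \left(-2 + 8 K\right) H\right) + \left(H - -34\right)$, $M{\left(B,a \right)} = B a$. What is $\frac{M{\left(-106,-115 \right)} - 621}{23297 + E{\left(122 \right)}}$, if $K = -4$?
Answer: $\frac{11569}{34189} \approx 0.33838$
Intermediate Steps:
$E{\left(H \right)} = 34 + H^{2} - 33 H$ ($E{\left(H \right)} = \left(H^{2} + \left(-2 + 8 \left(-4\right)\right) H\right) + \left(H - -34\right) = \left(H^{2} + \left(-2 - 32\right) H\right) + \left(H + 34\right) = \left(H^{2} - 34 H\right) + \left(34 + H\right) = 34 + H^{2} - 33 H$)
$\frac{M{\left(-106,-115 \right)} - 621}{23297 + E{\left(122 \right)}} = \frac{\left(-106\right) \left(-115\right) - 621}{23297 + \left(34 + 122^{2} - 4026\right)} = \frac{12190 - 621}{23297 + \left(34 + 14884 - 4026\right)} = \frac{11569}{23297 + 10892} = \frac{11569}{34189}$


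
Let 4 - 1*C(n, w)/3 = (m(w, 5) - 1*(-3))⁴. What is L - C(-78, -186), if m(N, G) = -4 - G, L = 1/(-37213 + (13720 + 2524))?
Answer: 81275843/20969 ≈ 3876.0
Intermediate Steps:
L = -1/20969 (L = 1/(-37213 + 16244) = 1/(-20969) = -1/20969 ≈ -4.7689e-5)
C(n, w) = -3876 (C(n, w) = 12 - 3*((-4 - 1*5) - 1*(-3))⁴ = 12 - 3*((-4 - 5) + 3)⁴ = 12 - 3*(-9 + 3)⁴ = 12 - 3*(-6)⁴ = 12 - 3*1296 = 12 - 3888 = -3876)
L - C(-78, -186) = -1/20969 - 1*(-3876) = -1/20969 + 3876 = 81275843/20969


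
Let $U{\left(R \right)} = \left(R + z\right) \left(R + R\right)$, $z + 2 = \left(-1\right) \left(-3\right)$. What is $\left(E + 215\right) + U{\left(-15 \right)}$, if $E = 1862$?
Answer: $2497$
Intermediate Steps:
$z = 1$ ($z = -2 - -3 = -2 + 3 = 1$)
$U{\left(R \right)} = 2 R \left(1 + R\right)$ ($U{\left(R \right)} = \left(R + 1\right) \left(R + R\right) = \left(1 + R\right) 2 R = 2 R \left(1 + R\right)$)
$\left(E + 215\right) + U{\left(-15 \right)} = \left(1862 + 215\right) + 2 \left(-15\right) \left(1 - 15\right) = 2077 + 2 \left(-15\right) \left(-14\right) = 2077 + 420 = 2497$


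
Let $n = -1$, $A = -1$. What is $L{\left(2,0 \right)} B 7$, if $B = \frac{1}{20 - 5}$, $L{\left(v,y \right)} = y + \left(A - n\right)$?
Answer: $0$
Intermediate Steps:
$L{\left(v,y \right)} = y$ ($L{\left(v,y \right)} = y - 0 = y + \left(-1 + 1\right) = y + 0 = y$)
$B = \frac{1}{15} \approx 0.066667$
$L{\left(2,0 \right)} B 7 = 0 \cdot \frac{1}{15} \cdot 7 = 0 \cdot 7 = 0$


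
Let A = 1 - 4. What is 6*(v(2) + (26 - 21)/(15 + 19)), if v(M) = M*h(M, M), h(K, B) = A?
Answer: -597/17 ≈ -35.118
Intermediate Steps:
A = -3
h(K, B) = -3
v(M) = -3*M (v(M) = M*(-3) = -3*M)
6*(v(2) + (26 - 21)/(15 + 19)) = 6*(-3*2 + (26 - 21)/(15 + 19)) = 6*(-6 + 5/34) = 6*(-199/34) = -597/17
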